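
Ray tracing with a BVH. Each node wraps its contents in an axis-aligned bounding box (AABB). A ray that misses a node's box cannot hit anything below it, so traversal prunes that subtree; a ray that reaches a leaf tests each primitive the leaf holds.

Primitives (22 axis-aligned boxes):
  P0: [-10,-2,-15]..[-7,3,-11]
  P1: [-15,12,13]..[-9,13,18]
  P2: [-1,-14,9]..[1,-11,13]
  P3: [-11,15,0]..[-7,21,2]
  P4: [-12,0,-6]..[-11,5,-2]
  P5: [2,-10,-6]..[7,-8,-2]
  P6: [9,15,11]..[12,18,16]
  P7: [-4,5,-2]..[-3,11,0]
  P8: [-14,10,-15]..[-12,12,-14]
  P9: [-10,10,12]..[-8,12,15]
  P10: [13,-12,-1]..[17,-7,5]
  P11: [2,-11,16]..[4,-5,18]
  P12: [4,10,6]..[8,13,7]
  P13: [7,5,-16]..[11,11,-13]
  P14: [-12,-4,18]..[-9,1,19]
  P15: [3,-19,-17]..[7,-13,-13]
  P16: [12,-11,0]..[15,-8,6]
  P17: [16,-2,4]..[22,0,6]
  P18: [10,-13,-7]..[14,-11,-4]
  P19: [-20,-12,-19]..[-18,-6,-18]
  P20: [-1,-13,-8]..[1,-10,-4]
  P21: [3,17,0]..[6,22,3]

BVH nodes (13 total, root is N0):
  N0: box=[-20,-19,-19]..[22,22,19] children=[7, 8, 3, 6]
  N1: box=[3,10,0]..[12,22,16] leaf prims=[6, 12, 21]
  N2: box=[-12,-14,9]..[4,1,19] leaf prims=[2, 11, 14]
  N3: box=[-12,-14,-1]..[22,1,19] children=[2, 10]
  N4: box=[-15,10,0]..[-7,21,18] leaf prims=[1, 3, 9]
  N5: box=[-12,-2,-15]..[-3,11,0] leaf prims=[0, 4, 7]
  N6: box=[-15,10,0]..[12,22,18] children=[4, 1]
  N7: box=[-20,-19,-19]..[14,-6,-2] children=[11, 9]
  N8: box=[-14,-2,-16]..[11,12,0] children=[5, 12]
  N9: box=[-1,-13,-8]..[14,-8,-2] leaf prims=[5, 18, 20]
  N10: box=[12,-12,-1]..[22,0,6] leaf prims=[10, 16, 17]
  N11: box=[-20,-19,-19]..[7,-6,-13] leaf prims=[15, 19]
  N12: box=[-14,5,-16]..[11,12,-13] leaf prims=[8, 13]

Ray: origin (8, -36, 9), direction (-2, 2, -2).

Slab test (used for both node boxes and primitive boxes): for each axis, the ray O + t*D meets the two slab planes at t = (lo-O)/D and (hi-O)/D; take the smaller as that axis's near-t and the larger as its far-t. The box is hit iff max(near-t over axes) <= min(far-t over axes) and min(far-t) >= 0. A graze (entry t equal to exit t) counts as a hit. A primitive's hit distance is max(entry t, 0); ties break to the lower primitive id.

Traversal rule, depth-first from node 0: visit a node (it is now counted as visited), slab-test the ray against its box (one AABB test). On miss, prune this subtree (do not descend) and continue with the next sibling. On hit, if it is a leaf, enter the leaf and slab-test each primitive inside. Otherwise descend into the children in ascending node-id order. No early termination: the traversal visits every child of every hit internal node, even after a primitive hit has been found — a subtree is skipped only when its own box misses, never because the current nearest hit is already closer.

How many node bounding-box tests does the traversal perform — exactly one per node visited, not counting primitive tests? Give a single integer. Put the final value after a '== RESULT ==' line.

Trace the traversal:
N0 x:[-7,14] y:[17/2,29] z:[-5,14] -> hit [17/2,14], descend [3, 6, 7, 8]
  N3 x:[-7,10] y:[11,37/2] z:[-5,5] -> miss, prune
  N6 x:[-2,23/2] y:[23,29] z:[-9/2,9/2] -> miss, prune
  N7 x:[-3,14] y:[17/2,15] z:[11/2,14] -> hit [17/2,14], descend [9, 11]
    N9 x:[-3,9/2] y:[23/2,14] z:[11/2,17/2] -> miss, prune
    N11 x:[1/2,14] y:[17/2,15] z:[11,14] -> hit [11,14] leaf, test {P15(miss), P19@t=27/2}
  N8 x:[-3/2,11] y:[17,24] z:[9/2,25/2] -> miss, prune

order=[0, 3, 6, 7, 9, 11, 8]  |boxes|=7  |leaves|=1  hit=P19

== RESULT ==
7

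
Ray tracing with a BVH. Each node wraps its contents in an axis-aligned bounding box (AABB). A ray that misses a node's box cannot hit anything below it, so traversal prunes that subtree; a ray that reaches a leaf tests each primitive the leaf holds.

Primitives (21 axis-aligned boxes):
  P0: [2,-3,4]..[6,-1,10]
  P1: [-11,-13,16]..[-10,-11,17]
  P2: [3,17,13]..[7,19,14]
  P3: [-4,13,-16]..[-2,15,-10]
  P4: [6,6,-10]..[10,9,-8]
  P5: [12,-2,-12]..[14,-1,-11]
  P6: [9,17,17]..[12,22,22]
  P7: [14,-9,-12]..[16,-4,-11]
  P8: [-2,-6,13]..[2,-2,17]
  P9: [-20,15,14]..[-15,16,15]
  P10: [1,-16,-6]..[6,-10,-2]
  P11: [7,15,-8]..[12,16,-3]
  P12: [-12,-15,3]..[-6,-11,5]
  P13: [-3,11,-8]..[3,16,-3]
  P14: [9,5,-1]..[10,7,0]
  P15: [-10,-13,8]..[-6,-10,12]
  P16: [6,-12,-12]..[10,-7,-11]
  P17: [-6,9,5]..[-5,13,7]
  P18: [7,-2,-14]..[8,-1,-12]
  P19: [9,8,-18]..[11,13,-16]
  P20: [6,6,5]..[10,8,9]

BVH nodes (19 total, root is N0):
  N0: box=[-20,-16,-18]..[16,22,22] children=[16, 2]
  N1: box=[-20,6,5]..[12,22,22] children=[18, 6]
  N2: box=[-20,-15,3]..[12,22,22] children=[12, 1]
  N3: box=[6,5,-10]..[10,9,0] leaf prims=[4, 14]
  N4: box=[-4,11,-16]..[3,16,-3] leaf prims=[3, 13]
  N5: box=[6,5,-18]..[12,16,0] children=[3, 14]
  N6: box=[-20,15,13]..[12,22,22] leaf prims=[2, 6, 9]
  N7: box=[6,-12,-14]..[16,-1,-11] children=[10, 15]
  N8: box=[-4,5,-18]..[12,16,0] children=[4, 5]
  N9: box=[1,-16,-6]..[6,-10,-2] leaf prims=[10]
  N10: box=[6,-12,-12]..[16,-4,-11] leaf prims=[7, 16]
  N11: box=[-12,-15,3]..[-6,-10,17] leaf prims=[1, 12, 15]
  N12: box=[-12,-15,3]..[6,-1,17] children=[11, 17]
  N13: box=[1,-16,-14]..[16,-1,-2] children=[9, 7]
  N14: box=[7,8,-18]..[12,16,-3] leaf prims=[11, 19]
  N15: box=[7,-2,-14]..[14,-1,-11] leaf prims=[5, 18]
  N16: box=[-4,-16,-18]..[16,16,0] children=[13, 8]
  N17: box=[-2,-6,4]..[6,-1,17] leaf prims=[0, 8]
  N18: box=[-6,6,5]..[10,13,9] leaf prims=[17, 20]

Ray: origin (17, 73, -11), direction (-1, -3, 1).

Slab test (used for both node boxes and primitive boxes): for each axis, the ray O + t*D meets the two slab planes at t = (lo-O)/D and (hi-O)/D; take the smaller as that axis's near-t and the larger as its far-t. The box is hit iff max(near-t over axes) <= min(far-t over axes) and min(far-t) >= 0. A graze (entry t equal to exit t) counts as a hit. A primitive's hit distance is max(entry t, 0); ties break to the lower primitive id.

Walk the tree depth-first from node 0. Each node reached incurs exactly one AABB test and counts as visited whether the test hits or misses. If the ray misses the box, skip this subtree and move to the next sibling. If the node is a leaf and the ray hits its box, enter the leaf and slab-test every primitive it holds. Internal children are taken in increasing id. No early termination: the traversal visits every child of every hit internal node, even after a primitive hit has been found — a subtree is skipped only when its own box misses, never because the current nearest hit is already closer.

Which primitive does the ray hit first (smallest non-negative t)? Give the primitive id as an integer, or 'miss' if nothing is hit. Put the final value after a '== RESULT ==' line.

Trace the traversal:
N0 x:[1,37] y:[17,89/3] z:[-7,33] -> hit [17,89/3], descend [2, 16]
  N2 x:[5,37] y:[17,88/3] z:[14,33] -> hit [17,88/3], descend [1, 12]
    N1 x:[5,37] y:[17,67/3] z:[16,33] -> hit [17,67/3], descend [6, 18]
      N6 x:[5,37] y:[17,58/3] z:[24,33] -> miss, prune
      N18 x:[7,23] y:[20,67/3] z:[16,20] -> hit [20,20] leaf, test {P17(miss), P20(miss)}
    N12 x:[11,29] y:[74/3,88/3] z:[14,28] -> hit [74/3,28], descend [11, 17]
      N11 x:[23,29] y:[83/3,88/3] z:[14,28] -> hit [83/3,28] leaf, test {P1@t=28, P12(miss), P15(miss)}
      N17 x:[11,19] y:[74/3,79/3] z:[15,28] -> miss, prune
  N16 x:[1,21] y:[19,89/3] z:[-7,11] -> miss, prune

Summary -> nodes [0, 2, 1, 6, 18, 12, 11, 17, 16]; box-tests=9; leaf-entries=2; first=P1

== RESULT ==
1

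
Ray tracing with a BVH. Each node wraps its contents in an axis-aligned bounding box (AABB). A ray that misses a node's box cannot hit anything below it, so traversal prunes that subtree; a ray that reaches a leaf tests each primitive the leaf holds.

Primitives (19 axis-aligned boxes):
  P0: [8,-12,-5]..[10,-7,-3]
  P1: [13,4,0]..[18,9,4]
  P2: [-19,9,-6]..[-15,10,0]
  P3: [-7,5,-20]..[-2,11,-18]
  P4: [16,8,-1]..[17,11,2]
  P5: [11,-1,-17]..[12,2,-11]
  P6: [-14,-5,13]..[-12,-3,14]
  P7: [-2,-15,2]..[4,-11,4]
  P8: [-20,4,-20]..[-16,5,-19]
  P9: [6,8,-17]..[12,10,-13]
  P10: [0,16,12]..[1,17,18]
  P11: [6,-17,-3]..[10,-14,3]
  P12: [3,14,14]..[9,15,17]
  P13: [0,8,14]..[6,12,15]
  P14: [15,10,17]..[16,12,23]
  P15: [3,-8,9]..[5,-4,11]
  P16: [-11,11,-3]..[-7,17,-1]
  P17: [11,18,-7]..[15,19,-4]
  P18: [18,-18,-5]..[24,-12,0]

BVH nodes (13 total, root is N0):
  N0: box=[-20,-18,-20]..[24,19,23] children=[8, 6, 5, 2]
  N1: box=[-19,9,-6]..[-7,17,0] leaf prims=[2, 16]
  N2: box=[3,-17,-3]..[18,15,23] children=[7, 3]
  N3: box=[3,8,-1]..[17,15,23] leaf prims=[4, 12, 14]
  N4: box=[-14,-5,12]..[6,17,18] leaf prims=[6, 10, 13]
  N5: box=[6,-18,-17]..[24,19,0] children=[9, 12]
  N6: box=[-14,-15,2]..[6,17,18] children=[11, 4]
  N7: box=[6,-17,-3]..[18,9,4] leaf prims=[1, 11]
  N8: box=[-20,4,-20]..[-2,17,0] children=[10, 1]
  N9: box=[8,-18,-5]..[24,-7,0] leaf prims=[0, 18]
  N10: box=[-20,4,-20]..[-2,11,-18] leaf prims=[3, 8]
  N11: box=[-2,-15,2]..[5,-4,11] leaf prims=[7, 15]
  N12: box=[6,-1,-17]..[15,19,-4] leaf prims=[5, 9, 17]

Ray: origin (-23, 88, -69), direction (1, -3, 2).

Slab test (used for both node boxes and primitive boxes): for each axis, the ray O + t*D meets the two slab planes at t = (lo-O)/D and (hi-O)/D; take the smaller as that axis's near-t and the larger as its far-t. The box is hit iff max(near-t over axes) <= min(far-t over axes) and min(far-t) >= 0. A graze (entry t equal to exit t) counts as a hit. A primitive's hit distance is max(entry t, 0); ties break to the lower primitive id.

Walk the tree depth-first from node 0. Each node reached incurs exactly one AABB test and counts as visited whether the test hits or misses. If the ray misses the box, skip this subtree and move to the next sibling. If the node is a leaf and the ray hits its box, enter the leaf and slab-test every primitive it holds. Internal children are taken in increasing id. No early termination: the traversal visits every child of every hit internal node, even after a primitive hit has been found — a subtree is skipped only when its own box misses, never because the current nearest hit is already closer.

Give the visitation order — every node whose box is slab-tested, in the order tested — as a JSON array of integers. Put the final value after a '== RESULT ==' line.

Walk:
N0 x:[3,47] y:[23,106/3] z:[49/2,46] -> hit [49/2,106/3], descend [2, 5, 6, 8]
  N2 x:[26,41] y:[73/3,35] z:[33,46] -> hit [33,35], descend [3, 7]
    N3 x:[26,40] y:[73/3,80/3] z:[34,46] -> miss, prune
    N7 x:[29,41] y:[79/3,35] z:[33,73/2] -> hit [33,35] leaf, test {P1(miss), P11(miss)}
  N5 x:[29,47] y:[23,106/3] z:[26,69/2] -> hit [29,69/2], descend [9, 12]
    N9 x:[31,47] y:[95/3,106/3] z:[32,69/2] -> hit [32,69/2] leaf, test {P0@t=32, P18(miss)}
    N12 x:[29,38] y:[23,89/3] z:[26,65/2] -> hit [29,89/3] leaf, test {P5(miss), P9(miss), P17(miss)}
  N6 x:[9,29] y:[71/3,103/3] z:[71/2,87/2] -> miss, prune
  N8 x:[3,21] y:[71/3,28] z:[49/2,69/2] -> miss, prune

Summary -> nodes [0, 2, 3, 7, 5, 9, 12, 6, 8]; box-tests=9; leaf-entries=3; first=P0

== RESULT ==
[0, 2, 3, 7, 5, 9, 12, 6, 8]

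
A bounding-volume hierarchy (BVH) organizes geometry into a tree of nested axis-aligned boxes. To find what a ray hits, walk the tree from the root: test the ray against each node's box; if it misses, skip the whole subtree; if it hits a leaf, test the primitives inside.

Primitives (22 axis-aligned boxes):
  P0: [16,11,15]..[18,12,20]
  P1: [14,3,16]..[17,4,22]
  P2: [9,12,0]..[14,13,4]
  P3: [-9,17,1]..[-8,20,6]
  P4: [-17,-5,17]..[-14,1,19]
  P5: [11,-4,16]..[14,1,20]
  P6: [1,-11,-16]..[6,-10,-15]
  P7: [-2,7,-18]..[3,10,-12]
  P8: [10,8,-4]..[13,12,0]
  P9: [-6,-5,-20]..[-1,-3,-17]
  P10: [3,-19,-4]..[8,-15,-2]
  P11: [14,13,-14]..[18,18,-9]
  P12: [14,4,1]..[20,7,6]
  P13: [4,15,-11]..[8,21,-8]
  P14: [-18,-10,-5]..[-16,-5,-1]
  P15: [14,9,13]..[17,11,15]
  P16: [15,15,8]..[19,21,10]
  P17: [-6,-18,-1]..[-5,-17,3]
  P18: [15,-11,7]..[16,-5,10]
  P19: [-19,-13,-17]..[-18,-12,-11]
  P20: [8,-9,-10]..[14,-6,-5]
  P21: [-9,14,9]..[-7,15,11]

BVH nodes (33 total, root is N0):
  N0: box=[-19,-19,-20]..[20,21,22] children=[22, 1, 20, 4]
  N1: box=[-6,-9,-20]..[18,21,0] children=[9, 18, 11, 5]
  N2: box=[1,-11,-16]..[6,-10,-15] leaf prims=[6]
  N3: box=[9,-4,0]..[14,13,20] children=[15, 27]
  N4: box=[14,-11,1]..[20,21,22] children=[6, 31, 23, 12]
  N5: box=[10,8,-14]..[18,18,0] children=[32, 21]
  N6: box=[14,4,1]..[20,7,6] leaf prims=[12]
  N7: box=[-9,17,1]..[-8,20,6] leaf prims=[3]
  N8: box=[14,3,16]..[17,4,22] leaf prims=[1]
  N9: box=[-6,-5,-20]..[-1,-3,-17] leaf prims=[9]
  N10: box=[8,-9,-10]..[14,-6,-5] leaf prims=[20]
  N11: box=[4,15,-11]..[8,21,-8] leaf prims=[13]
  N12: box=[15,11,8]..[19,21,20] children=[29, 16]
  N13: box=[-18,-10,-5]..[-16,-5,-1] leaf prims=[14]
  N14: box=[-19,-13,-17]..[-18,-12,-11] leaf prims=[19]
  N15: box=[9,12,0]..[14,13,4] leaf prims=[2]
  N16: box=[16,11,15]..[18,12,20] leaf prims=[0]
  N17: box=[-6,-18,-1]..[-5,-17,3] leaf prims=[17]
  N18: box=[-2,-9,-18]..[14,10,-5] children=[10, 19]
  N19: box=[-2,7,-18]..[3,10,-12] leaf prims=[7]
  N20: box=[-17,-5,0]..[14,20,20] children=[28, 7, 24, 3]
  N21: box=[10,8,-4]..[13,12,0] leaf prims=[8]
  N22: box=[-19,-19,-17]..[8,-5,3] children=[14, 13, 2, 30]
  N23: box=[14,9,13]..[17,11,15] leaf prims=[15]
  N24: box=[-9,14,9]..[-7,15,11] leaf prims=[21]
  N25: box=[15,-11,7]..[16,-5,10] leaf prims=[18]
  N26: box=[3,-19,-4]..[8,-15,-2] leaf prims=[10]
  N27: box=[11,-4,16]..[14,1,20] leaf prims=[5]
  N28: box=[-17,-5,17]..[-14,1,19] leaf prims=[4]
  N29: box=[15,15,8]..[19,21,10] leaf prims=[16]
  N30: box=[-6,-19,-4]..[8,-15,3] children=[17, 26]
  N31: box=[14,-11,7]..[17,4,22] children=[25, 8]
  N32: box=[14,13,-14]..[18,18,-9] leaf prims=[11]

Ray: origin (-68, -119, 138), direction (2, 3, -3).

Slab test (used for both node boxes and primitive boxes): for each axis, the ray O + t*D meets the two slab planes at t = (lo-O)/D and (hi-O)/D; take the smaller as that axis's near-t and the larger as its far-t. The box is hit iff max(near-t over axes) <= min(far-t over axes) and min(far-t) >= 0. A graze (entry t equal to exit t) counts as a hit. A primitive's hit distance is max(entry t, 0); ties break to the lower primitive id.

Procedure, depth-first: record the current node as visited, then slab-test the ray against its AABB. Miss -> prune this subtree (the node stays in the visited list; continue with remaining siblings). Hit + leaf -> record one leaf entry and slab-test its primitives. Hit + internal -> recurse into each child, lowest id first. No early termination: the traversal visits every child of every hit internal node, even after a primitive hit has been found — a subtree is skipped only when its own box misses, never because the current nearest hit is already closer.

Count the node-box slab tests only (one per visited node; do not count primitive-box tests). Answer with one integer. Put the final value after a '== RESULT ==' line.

Traverse from the root:
N0 x:[49/2,44] y:[100/3,140/3] z:[116/3,158/3] -> hit [116/3,44], descend [1, 4, 20, 22]
  N1 x:[31,43] y:[110/3,140/3] z:[46,158/3] -> miss, prune
  N4 x:[41,44] y:[36,140/3] z:[116/3,137/3] -> hit [41,44], descend [6, 12, 23, 31]
    N6 x:[41,44] y:[41,42] z:[44,137/3] -> miss, prune
    N12 x:[83/2,87/2] y:[130/3,140/3] z:[118/3,130/3] -> hit [130/3,130/3], descend [16, 29]
      N16 x:[42,43] y:[130/3,131/3] z:[118/3,41] -> miss, prune
      N29 x:[83/2,87/2] y:[134/3,140/3] z:[128/3,130/3] -> miss, prune
    N23 x:[41,85/2] y:[128/3,130/3] z:[41,125/3] -> miss, prune
    N31 x:[41,85/2] y:[36,41] z:[116/3,131/3] -> hit [41,41], descend [8, 25]
      N8 x:[41,85/2] y:[122/3,41] z:[116/3,122/3] -> miss, prune
      N25 x:[83/2,42] y:[36,38] z:[128/3,131/3] -> miss, prune
  N20 x:[51/2,41] y:[38,139/3] z:[118/3,46] -> hit [118/3,41], descend [3, 7, 24, 28]
    N3 x:[77/2,41] y:[115/3,44] z:[118/3,46] -> hit [118/3,41], descend [15, 27]
      N15 x:[77/2,41] y:[131/3,44] z:[134/3,46] -> miss, prune
      N27 x:[79/2,41] y:[115/3,40] z:[118/3,122/3] -> hit [79/2,40] leaf, test {P5@t=79/2}
    N7 x:[59/2,30] y:[136/3,139/3] z:[44,137/3] -> miss, prune
    N24 x:[59/2,61/2] y:[133/3,134/3] z:[127/3,43] -> miss, prune
    N28 x:[51/2,27] y:[38,40] z:[119/3,121/3] -> miss, prune
  N22 x:[49/2,38] y:[100/3,38] z:[45,155/3] -> miss, prune

19 AABB tests over nodes [0, 1, 4, 6, 12, 16, 29, 23, 31, 8, 25, 20, 3, 15, 27, 7, 24, 28, 22]; 1 leaf entered; closest P5.

== RESULT ==
19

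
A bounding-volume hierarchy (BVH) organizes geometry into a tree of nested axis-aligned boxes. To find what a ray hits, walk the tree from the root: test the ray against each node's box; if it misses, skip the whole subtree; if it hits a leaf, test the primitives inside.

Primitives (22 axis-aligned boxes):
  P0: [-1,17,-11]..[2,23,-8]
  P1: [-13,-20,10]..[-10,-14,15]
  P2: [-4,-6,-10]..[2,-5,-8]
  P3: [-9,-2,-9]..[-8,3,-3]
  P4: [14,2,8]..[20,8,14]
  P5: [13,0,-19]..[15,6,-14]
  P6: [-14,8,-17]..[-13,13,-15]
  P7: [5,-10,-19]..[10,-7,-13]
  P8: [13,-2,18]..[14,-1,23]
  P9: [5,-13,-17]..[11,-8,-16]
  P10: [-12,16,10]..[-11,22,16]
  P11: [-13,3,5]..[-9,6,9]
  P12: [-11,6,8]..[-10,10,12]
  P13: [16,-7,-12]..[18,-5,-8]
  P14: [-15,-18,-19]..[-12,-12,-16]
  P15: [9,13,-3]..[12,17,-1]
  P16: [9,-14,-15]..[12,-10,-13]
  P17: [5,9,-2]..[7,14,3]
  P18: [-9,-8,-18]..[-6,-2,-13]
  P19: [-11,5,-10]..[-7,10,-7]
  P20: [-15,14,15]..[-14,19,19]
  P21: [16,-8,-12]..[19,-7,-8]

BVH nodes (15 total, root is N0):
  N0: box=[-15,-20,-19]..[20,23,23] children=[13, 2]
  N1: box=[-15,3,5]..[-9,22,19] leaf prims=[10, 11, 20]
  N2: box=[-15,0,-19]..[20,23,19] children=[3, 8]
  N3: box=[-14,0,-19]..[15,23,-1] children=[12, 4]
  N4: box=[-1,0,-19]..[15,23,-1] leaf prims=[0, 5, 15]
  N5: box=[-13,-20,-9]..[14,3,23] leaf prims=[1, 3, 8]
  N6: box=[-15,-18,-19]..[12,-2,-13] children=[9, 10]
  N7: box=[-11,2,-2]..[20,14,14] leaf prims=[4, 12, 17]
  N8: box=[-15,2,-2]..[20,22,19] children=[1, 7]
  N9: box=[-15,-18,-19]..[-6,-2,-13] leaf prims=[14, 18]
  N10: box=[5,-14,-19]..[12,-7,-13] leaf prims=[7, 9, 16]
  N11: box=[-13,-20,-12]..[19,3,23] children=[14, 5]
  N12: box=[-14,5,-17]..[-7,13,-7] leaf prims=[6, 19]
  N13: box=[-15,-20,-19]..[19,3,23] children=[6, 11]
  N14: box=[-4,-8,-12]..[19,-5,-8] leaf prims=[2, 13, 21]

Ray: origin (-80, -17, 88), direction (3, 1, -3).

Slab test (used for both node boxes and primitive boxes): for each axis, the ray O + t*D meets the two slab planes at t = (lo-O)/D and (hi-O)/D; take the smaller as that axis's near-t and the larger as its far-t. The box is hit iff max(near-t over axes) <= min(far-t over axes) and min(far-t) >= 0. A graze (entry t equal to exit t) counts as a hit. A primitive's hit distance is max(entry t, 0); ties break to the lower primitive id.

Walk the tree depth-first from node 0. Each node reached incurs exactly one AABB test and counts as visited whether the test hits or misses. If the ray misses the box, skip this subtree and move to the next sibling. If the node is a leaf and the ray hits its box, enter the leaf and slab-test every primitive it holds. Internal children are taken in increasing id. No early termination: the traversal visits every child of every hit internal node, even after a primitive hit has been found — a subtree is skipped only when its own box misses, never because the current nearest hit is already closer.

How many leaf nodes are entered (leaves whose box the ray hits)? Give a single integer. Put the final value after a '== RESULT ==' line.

Walk:
N0 x:[65/3,100/3] y:[-3,40] z:[65/3,107/3] -> hit [65/3,100/3], descend [2, 13]
  N2 x:[65/3,100/3] y:[17,40] z:[23,107/3] -> hit [23,100/3], descend [3, 8]
    N3 x:[22,95/3] y:[17,40] z:[89/3,107/3] -> hit [89/3,95/3], descend [4, 12]
      N4 x:[79/3,95/3] y:[17,40] z:[89/3,107/3] -> hit [89/3,95/3] leaf, test {P0(miss), P5(miss), P15@t=30}
      N12 x:[22,73/3] y:[22,30] z:[95/3,35] -> miss, prune
    N8 x:[65/3,100/3] y:[19,39] z:[23,30] -> hit [23,30], descend [1, 7]
      N1 x:[65/3,71/3] y:[20,39] z:[23,83/3] -> hit [23,71/3] leaf, test {P10(miss), P11(miss), P20(miss)}
      N7 x:[23,100/3] y:[19,31] z:[74/3,30] -> hit [74/3,30] leaf, test {P4(miss), P12(miss), P17@t=85/3}
  N13 x:[65/3,33] y:[-3,20] z:[65/3,107/3] -> miss, prune

Summary -> nodes [0, 2, 3, 4, 12, 8, 1, 7, 13]; box-tests=9; leaf-entries=3; first=P17

== RESULT ==
3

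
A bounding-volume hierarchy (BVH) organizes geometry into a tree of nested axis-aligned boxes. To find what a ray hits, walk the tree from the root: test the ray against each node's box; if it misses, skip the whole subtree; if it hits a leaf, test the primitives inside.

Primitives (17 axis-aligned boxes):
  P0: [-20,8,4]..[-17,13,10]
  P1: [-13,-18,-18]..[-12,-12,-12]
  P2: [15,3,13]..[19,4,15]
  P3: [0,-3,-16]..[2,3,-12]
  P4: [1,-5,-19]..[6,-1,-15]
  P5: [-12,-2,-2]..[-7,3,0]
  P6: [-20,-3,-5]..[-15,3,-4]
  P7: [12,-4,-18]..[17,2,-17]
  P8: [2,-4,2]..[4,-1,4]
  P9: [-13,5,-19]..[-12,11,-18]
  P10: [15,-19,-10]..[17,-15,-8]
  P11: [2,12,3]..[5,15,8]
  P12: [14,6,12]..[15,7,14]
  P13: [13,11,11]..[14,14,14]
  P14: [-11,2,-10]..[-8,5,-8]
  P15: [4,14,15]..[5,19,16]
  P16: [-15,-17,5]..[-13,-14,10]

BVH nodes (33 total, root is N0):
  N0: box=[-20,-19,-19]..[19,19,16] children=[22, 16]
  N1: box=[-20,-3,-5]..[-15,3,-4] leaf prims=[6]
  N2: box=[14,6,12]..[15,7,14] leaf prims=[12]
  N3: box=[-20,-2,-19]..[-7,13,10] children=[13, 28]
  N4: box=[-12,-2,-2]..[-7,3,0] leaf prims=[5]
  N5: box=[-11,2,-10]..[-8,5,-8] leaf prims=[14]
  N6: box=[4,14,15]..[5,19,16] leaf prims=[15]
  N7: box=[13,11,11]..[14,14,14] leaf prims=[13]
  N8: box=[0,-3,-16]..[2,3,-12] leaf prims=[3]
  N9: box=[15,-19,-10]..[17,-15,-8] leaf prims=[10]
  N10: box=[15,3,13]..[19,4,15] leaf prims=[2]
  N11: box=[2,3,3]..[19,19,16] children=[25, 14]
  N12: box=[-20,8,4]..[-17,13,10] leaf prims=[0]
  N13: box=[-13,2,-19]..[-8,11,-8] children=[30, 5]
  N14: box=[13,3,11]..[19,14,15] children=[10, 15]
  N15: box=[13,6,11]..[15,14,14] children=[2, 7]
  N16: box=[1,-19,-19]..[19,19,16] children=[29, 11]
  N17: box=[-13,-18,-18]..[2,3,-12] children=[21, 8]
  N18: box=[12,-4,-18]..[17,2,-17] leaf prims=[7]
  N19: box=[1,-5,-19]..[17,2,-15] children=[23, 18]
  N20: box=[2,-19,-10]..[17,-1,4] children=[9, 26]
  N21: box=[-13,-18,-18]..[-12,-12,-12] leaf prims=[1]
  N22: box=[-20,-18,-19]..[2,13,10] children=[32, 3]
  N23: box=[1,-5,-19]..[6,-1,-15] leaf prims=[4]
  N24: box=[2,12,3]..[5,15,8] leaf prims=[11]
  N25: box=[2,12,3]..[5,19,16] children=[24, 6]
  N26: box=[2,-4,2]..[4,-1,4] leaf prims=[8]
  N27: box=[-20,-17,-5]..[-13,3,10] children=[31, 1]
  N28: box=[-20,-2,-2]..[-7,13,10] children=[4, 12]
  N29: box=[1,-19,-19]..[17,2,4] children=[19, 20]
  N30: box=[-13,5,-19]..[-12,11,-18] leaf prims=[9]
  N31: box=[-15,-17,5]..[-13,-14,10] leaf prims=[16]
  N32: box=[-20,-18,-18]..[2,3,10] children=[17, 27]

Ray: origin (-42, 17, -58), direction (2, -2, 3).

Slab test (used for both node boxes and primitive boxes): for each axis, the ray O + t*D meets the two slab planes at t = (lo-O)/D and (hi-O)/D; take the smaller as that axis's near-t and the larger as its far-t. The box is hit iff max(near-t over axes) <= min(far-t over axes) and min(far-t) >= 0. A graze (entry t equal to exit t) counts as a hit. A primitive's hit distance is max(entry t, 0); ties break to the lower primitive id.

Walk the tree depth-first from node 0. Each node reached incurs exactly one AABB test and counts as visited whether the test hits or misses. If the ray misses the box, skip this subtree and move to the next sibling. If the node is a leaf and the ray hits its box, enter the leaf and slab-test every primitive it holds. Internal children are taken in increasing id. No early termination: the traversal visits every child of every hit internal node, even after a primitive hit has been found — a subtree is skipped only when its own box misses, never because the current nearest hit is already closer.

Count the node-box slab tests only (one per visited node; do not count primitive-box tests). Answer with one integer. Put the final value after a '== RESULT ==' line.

Traverse from the root:
N0 x:[11,61/2] y:[-1,18] z:[13,74/3] -> hit [13,18], descend [16, 22]
  N16 x:[43/2,61/2] y:[-1,18] z:[13,74/3] -> miss, prune
  N22 x:[11,22] y:[2,35/2] z:[13,68/3] -> hit [13,35/2], descend [3, 32]
    N3 x:[11,35/2] y:[2,19/2] z:[13,68/3] -> miss, prune
    N32 x:[11,22] y:[7,35/2] z:[40/3,68/3] -> hit [40/3,35/2], descend [17, 27]
      N17 x:[29/2,22] y:[7,35/2] z:[40/3,46/3] -> hit [29/2,46/3], descend [8, 21]
        N8 x:[21,22] y:[7,10] z:[14,46/3] -> miss, prune
        N21 x:[29/2,15] y:[29/2,35/2] z:[40/3,46/3] -> hit [29/2,15] leaf, test {P1@t=29/2}
      N27 x:[11,29/2] y:[7,17] z:[53/3,68/3] -> miss, prune

Summary -> nodes [0, 16, 22, 3, 32, 17, 8, 21, 27]; box-tests=9; leaf-entries=1; first=P1

== RESULT ==
9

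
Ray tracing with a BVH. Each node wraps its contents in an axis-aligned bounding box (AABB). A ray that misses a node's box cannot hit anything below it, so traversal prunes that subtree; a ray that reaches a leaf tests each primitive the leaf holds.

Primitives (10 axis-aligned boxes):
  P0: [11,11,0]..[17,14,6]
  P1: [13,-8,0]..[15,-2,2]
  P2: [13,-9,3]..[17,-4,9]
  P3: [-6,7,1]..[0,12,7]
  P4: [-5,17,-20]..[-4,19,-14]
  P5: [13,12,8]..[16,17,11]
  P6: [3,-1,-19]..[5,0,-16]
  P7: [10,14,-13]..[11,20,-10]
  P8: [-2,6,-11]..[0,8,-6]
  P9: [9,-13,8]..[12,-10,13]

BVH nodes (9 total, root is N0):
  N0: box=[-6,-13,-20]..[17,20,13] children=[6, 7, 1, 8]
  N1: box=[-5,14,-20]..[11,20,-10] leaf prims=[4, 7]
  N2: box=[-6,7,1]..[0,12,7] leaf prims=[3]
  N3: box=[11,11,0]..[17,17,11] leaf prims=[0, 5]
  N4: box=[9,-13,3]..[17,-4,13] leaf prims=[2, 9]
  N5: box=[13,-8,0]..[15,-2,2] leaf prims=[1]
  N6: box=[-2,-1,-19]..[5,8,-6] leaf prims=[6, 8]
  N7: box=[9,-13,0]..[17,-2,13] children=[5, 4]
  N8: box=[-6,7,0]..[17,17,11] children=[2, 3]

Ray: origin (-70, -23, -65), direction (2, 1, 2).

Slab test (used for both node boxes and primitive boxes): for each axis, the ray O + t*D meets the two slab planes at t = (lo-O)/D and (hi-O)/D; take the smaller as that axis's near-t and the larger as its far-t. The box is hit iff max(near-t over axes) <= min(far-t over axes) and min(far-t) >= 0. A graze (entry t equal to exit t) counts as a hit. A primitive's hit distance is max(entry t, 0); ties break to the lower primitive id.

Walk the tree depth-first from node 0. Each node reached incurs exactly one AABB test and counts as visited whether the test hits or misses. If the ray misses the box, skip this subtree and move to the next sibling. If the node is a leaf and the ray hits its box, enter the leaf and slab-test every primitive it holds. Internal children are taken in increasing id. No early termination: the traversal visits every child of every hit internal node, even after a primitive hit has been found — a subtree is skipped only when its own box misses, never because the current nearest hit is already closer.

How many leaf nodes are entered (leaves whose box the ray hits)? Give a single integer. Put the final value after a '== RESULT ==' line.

Walk:
N0 x:[32,87/2] y:[10,43] z:[45/2,39] -> hit [32,39], descend [1, 6, 7, 8]
  N1 x:[65/2,81/2] y:[37,43] z:[45/2,55/2] -> miss, prune
  N6 x:[34,75/2] y:[22,31] z:[23,59/2] -> miss, prune
  N7 x:[79/2,87/2] y:[10,21] z:[65/2,39] -> miss, prune
  N8 x:[32,87/2] y:[30,40] z:[65/2,38] -> hit [65/2,38], descend [2, 3]
    N2 x:[32,35] y:[30,35] z:[33,36] -> hit [33,35] leaf, test {P3@t=33}
    N3 x:[81/2,87/2] y:[34,40] z:[65/2,38] -> miss, prune

order=[0, 1, 6, 7, 8, 2, 3]  |boxes|=7  |leaves|=1  hit=P3

== RESULT ==
1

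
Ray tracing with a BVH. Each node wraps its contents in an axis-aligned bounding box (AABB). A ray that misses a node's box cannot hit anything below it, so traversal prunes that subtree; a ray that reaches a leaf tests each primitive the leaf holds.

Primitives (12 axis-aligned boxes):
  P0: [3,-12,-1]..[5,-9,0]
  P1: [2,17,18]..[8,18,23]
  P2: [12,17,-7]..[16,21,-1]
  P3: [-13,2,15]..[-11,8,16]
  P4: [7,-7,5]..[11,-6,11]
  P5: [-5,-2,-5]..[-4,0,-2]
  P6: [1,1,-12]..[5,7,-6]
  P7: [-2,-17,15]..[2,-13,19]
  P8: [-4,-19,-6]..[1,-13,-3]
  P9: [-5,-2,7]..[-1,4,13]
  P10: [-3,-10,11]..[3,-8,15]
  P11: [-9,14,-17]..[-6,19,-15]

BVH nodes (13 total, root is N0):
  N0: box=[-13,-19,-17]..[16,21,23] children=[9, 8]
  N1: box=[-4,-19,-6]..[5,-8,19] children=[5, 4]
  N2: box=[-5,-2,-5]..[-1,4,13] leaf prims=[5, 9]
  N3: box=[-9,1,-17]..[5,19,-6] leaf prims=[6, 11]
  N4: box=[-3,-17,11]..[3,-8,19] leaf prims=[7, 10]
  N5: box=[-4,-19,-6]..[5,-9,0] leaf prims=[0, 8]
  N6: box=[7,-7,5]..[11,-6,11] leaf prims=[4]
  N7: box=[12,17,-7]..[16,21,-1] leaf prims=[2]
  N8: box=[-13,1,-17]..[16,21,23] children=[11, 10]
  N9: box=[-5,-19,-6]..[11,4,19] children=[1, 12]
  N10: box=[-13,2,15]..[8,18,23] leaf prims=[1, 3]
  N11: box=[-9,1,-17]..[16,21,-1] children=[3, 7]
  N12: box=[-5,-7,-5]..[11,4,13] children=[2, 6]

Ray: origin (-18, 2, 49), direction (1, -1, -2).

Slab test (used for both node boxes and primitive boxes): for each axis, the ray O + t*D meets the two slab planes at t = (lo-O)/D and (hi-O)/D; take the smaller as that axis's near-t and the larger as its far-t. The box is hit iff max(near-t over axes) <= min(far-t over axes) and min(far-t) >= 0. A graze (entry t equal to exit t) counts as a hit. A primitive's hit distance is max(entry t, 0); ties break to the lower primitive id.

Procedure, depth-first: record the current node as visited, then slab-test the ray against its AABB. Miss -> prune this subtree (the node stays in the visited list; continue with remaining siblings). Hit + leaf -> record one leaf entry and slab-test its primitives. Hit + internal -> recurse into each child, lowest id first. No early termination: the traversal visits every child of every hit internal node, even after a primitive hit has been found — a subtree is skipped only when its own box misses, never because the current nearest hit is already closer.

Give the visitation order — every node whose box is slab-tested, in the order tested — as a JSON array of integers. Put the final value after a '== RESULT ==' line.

Traverse from the root:
N0 x:[5,34] y:[-19,21] z:[13,33] -> hit [13,21], descend [8, 9]
  N8 x:[5,34] y:[-19,1] z:[13,33] -> miss, prune
  N9 x:[13,29] y:[-2,21] z:[15,55/2] -> hit [15,21], descend [1, 12]
    N1 x:[14,23] y:[10,21] z:[15,55/2] -> hit [15,21], descend [4, 5]
      N4 x:[15,21] y:[10,19] z:[15,19] -> hit [15,19] leaf, test {P7@t=16, P10(miss)}
      N5 x:[14,23] y:[11,21] z:[49/2,55/2] -> miss, prune
    N12 x:[13,29] y:[-2,9] z:[18,27] -> miss, prune

Summary -> nodes [0, 8, 9, 1, 4, 5, 12]; box-tests=7; leaf-entries=1; first=P7

== RESULT ==
[0, 8, 9, 1, 4, 5, 12]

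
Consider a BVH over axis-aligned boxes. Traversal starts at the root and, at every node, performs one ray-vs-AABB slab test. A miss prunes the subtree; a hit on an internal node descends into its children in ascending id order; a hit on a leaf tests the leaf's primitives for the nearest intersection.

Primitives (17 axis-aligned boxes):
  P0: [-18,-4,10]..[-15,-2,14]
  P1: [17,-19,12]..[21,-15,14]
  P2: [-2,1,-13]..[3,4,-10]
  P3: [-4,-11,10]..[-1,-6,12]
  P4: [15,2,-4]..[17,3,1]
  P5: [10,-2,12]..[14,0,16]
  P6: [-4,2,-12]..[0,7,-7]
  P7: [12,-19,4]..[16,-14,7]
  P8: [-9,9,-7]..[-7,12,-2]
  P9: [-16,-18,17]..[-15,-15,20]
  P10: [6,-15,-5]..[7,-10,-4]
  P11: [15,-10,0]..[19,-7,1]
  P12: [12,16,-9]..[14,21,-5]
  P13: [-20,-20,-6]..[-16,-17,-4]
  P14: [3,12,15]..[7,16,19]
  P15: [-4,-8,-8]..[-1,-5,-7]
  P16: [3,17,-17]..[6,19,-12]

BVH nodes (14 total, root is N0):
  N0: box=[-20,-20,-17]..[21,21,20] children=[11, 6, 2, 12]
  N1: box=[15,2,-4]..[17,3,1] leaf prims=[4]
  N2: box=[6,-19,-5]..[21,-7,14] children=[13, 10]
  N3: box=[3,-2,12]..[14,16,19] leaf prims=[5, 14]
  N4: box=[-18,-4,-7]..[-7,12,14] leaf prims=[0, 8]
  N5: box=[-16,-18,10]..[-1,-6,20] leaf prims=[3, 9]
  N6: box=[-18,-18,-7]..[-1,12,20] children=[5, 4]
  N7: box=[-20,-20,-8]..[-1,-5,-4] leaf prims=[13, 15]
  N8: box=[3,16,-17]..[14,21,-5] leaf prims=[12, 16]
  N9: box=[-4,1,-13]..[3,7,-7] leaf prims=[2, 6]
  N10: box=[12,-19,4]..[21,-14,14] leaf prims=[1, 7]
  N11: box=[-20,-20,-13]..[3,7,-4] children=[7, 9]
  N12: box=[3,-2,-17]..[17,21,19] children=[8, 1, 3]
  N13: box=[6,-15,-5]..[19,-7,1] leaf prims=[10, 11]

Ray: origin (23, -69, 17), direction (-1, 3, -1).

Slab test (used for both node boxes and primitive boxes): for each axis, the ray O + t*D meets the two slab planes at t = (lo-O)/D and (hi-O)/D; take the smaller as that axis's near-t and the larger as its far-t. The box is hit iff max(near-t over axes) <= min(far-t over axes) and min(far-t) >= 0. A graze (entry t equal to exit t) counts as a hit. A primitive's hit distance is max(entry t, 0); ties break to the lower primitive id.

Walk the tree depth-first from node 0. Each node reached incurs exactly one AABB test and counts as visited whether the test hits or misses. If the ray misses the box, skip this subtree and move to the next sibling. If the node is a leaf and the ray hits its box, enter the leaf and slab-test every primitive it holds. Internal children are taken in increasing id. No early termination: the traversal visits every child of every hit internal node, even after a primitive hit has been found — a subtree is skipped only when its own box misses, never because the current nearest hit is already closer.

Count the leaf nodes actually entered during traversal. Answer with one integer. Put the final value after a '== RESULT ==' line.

Walk:
N0 x:[2,43] y:[49/3,30] z:[-3,34] -> hit [49/3,30], descend [2, 6, 11, 12]
  N2 x:[2,17] y:[50/3,62/3] z:[3,22] -> hit [50/3,17], descend [10, 13]
    N10 x:[2,11] y:[50/3,55/3] z:[3,13] -> miss, prune
    N13 x:[4,17] y:[18,62/3] z:[16,22] -> miss, prune
  N6 x:[24,41] y:[17,27] z:[-3,24] -> hit [24,24], descend [4, 5]
    N4 x:[30,41] y:[65/3,27] z:[3,24] -> miss, prune
    N5 x:[24,39] y:[17,21] z:[-3,7] -> miss, prune
  N11 x:[20,43] y:[49/3,76/3] z:[21,30] -> hit [21,76/3], descend [7, 9]
    N7 x:[24,43] y:[49/3,64/3] z:[21,25] -> miss, prune
    N9 x:[20,27] y:[70/3,76/3] z:[24,30] -> hit [24,76/3] leaf, test {P2(miss), P6@t=24}
  N12 x:[6,20] y:[67/3,30] z:[-2,34] -> miss, prune

11 AABB tests over nodes [0, 2, 10, 13, 6, 4, 5, 11, 7, 9, 12]; 1 leaf entered; closest P6.

== RESULT ==
1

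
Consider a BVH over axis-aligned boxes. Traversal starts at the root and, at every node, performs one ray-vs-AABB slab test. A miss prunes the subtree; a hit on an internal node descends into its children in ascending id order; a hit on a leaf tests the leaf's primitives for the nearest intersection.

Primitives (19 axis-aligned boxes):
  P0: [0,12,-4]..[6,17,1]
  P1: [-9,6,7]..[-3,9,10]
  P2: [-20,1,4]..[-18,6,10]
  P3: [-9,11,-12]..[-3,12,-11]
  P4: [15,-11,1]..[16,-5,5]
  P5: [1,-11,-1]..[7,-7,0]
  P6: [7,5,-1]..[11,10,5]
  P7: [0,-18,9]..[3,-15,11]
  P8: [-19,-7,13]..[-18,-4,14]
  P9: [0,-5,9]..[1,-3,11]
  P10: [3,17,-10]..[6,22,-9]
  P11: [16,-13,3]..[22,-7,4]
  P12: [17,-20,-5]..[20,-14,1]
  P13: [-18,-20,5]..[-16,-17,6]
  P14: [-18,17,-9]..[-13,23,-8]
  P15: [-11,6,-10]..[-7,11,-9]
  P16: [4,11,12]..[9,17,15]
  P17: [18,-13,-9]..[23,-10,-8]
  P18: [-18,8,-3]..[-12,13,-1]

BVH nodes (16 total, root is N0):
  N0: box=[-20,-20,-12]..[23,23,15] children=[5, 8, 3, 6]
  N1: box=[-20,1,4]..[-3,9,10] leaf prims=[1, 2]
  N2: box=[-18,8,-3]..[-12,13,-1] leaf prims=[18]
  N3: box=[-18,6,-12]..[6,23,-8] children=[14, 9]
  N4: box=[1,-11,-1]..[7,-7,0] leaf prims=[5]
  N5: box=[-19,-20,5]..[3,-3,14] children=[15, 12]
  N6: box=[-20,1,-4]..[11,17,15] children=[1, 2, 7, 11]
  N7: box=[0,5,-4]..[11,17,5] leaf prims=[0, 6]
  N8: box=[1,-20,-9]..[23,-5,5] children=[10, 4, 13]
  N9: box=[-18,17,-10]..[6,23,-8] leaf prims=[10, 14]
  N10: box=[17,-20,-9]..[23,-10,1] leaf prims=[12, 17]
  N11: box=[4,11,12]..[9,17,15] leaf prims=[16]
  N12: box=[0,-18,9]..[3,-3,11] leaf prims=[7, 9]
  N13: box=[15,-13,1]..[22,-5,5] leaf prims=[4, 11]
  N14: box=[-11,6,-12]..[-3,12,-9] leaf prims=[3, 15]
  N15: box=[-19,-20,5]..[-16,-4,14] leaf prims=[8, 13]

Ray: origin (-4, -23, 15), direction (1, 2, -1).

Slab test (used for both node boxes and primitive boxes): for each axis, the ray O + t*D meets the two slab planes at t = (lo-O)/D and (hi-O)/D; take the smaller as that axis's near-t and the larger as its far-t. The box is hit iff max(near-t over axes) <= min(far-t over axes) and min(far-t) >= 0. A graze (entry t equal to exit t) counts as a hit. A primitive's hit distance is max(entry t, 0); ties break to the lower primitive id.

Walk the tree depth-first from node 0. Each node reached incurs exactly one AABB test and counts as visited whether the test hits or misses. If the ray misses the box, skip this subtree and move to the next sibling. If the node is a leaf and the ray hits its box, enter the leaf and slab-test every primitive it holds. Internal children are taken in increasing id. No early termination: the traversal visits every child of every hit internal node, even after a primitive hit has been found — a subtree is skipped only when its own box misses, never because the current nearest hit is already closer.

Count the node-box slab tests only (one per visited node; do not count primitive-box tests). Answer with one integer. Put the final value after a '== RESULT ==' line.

Walk:
N0 x:[-16,27] y:[3/2,23] z:[0,27] -> hit [3/2,23], descend [3, 5, 6, 8]
  N3 x:[-14,10] y:[29/2,23] z:[23,27] -> miss, prune
  N5 x:[-15,7] y:[3/2,10] z:[1,10] -> hit [3/2,7], descend [12, 15]
    N12 x:[4,7] y:[5/2,10] z:[4,6] -> hit [4,6] leaf, test {P7@t=4, P9(miss)}
    N15 x:[-15,-12] y:[3/2,19/2] z:[1,10] -> miss, prune
  N6 x:[-16,15] y:[12,20] z:[0,19] -> hit [12,15], descend [1, 2, 7, 11]
    N1 x:[-16,1] y:[12,16] z:[5,11] -> miss, prune
    N2 x:[-14,-8] y:[31/2,18] z:[16,18] -> miss, prune
    N7 x:[4,15] y:[14,20] z:[10,19] -> hit [14,15] leaf, test {P0(miss), P6@t=14}
    N11 x:[8,13] y:[17,20] z:[0,3] -> miss, prune
  N8 x:[5,27] y:[3/2,9] z:[10,24] -> miss, prune

11 AABB tests over nodes [0, 3, 5, 12, 15, 6, 1, 2, 7, 11, 8]; 2 leaves entered; closest P7.

== RESULT ==
11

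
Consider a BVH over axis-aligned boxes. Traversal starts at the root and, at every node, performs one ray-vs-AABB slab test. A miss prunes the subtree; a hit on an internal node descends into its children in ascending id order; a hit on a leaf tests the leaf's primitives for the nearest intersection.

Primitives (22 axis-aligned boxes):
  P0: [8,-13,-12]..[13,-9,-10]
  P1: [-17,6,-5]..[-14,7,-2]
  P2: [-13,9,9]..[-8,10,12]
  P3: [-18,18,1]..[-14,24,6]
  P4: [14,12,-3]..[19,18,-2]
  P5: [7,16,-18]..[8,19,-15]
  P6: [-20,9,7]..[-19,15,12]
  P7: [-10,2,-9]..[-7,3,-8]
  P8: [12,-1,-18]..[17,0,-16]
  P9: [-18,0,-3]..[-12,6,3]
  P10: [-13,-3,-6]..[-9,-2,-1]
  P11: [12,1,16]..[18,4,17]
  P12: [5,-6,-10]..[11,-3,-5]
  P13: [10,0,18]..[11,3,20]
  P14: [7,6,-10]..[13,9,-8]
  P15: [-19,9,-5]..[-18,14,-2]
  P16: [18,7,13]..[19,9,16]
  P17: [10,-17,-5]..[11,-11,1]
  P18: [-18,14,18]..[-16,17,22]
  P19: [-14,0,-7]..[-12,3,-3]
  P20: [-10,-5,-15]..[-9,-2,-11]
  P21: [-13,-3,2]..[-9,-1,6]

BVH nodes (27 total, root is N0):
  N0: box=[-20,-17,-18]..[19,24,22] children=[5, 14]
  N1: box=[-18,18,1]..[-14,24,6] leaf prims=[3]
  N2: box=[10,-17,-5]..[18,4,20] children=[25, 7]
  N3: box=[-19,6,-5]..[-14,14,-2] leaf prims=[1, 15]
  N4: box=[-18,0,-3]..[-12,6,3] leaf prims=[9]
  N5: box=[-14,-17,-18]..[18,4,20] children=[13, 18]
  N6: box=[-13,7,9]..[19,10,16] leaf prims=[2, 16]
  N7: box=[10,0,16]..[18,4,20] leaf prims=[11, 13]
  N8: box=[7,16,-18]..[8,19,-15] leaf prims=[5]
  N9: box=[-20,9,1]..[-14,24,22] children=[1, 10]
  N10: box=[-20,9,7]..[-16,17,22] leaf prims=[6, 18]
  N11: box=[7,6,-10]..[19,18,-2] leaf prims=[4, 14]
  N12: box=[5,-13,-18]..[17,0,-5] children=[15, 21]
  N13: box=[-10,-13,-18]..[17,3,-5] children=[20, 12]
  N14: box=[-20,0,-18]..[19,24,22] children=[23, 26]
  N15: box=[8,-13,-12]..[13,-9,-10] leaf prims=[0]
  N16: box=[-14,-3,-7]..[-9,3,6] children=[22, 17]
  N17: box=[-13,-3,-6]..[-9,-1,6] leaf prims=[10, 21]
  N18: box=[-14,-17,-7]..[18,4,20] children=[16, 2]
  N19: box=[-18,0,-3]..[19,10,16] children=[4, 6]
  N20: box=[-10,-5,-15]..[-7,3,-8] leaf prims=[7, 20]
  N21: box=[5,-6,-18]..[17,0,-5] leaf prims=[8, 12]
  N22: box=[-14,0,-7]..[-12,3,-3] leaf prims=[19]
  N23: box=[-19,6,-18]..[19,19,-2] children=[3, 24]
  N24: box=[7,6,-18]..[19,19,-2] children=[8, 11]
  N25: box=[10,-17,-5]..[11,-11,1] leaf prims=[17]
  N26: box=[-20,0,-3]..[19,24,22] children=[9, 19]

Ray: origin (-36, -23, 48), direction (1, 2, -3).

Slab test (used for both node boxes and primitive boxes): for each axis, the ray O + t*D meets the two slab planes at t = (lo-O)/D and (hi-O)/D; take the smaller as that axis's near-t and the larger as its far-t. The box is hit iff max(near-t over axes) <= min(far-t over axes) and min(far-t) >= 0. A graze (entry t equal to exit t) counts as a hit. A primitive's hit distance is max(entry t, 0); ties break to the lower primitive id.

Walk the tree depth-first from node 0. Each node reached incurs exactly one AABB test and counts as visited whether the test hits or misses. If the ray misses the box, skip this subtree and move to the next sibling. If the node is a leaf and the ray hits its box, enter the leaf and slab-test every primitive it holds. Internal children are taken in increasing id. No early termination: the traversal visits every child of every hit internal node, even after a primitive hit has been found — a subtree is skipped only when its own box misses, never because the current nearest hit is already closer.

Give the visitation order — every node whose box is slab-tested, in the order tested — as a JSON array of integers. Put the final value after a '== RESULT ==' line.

Traverse from the root:
N0 x:[16,55] y:[3,47/2] z:[26/3,22] -> hit [16,22], descend [5, 14]
  N5 x:[22,54] y:[3,27/2] z:[28/3,22] -> miss, prune
  N14 x:[16,55] y:[23/2,47/2] z:[26/3,22] -> hit [16,22], descend [23, 26]
    N23 x:[17,55] y:[29/2,21] z:[50/3,22] -> hit [17,21], descend [3, 24]
      N3 x:[17,22] y:[29/2,37/2] z:[50/3,53/3] -> hit [17,53/3] leaf, test {P1(miss), P15@t=17}
      N24 x:[43,55] y:[29/2,21] z:[50/3,22] -> miss, prune
    N26 x:[16,55] y:[23/2,47/2] z:[26/3,17] -> hit [16,17], descend [9, 19]
      N9 x:[16,22] y:[16,47/2] z:[26/3,47/3] -> miss, prune
      N19 x:[18,55] y:[23/2,33/2] z:[32/3,17] -> miss, prune

Visited [0, 5, 14, 23, 3, 24, 26, 9, 19]. Tests: 9 box, 1 leaf. Nearest: P15.

== RESULT ==
[0, 5, 14, 23, 3, 24, 26, 9, 19]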